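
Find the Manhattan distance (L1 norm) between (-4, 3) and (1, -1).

Σ|x_i - y_i| = |-4 - 1| + |3 - (-1)| = 5 + 4 = 9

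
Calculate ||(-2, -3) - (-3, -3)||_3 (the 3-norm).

(Σ|x_i - y_i|^3)^(1/3) = (|-2 - (-3)|^3 + |-3 - (-3)|^3)^(1/3)
= (1^3 + 0^3)^(1/3) = (1 + 0)^(1/3) = (1)^(1/3) = 1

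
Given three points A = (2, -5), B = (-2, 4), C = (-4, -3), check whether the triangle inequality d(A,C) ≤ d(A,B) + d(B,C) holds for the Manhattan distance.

d(A,B) = 4 + 9 = 13, d(B,C) = 2 + 7 = 9, d(A,C) = 6 + 2 = 8.
d(A,C) = 8 ≤ 13 + 9 = 22. Triangle inequality is satisfied.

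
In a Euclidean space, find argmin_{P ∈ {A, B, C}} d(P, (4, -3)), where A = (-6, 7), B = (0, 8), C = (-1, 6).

Distances: d(A) ≈ 14.1421, d(B) ≈ 11.7047, d(C) ≈ 10.2956. Nearest: C = (-1, 6) with distance 10.2956.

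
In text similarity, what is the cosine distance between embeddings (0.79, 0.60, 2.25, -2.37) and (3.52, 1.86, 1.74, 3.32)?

With u = (0.79, 0.60, 2.25, -2.37), v = (3.52, 1.86, 1.74, 3.32):
u·v = 0.79·3.52 + 0.6·1.86 + 2.25·1.74 + (-2.37)·3.32 = 2.7808 + 1.116 + 3.915 + (-7.8684) = -0.0566.
|u| = √(0.79² + 0.6² + 2.25² + (-2.37)²) = √(0.6241 + 0.36 + 5.0625 + 5.6169) = √11.6635, |v| = √(3.52² + 1.86² + 1.74² + 3.32²) = √(12.3904 + 3.4596 + 3.0276 + 11.0224) = √29.9.
cos θ = (u·v)/(|u||v|) = -0.0566/(√11.6635·√29.9) ≈ -0.003
Cosine distance = 1 - cos θ ≈ 1 - (-0.003) = 1.003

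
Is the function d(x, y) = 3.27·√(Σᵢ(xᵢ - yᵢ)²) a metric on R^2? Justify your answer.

Yes. The L2 (Euclidean) norm induces a metric on R^2, and multiplying a metric by a positive constant 3.27 > 0 preserves all four axioms: non-negativity (3.27·||x-y|| ≥ 0), identity (3.27·||x-y|| = 0 ⟺ ||x-y|| = 0 ⟺ x = y), symmetry (||x-y|| = ||y-x||), and the triangle inequality (3.27·||x-z|| ≤ 3.27·||x-y|| + 3.27·||y-z||). So d is a metric.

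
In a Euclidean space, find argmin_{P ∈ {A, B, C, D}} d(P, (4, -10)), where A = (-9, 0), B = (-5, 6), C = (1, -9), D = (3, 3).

Distances: d(A) ≈ 16.4012, d(B) ≈ 18.3576, d(C) ≈ 3.1623, d(D) ≈ 13.0384. Nearest: C = (1, -9) with distance 3.1623.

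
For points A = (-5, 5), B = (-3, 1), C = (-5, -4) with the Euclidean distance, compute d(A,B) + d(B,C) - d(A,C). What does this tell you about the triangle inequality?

d(A,B) = √(2² + 4²) = √20 ≈ 4.4721, d(B,C) = √(2² + 5²) = √29 ≈ 5.3852, d(A,C) = √(0² + 9²) = √81 = 9.
d(A,B) + d(B,C) - d(A,C) = 4.4721 + 5.3852 - 9 = 9.8573 - 9 = 0.8573 (to 4 decimal places). This is ≥ 0, so the triangle inequality holds for these points.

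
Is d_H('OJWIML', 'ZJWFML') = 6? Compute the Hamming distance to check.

Differing positions: 1, 4. Hamming distance = 2, so the claim that d_H = 6 is false.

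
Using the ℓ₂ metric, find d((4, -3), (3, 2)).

√(Σ(x_i - y_i)²) = √((4 - 3)² + (-3 - 2)²)
= √(1² + (-5)²) = √(1 + 25) = √26 ≈ 5.099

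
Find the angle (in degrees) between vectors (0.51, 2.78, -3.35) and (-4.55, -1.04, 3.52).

With u = (0.51, 2.78, -3.35), v = (-4.55, -1.04, 3.52):
u·v = 0.51·(-4.55) + 2.78·(-1.04) + (-3.35)·3.52 = (-2.3205) + (-2.8912) + (-11.792) = -17.0037.
|u| = √(0.51² + 2.78² + (-3.35)²) = √(0.2601 + 7.7284 + 11.2225) = √19.211, |v| = √((-4.55)² + (-1.04)² + 3.52²) = √(20.7025 + 1.0816 + 12.3904) = √34.1745.
cos θ = (u·v)/(|u||v|) = -17.0037/(√19.211·√34.1745) ≈ -0.663617
θ = arccos(-0.663617) ≈ 131.58°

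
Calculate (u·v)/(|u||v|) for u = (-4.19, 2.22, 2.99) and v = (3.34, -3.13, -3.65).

With u = (-4.19, 2.22, 2.99), v = (3.34, -3.13, -3.65):
u·v = (-4.19)·3.34 + 2.22·(-3.13) + 2.99·(-3.65) = (-13.9946) + (-6.9486) + (-10.9135) = -31.8567.
|u| = √((-4.19)² + 2.22² + 2.99²) = √(17.5561 + 4.9284 + 8.9401) = √31.4246, |v| = √(3.34² + (-3.13)² + (-3.65)²) = √(11.1556 + 9.7969 + 13.3225) = √34.275.
cos θ = (u·v)/(|u||v|) = -31.8567/(√31.4246·√34.275) ≈ -0.9707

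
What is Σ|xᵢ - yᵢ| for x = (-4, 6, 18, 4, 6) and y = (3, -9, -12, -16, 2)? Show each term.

Σ|x_i - y_i| = |-4 - 3| + |6 - (-9)| + |18 - (-12)| + |4 - (-16)| + |6 - 2| = 7 + 15 + 30 + 20 + 4 = 76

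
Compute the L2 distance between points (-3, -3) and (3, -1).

(Σ|x_i - y_i|^2)^(1/2) = (|-3 - 3|^2 + |-3 - (-1)|^2)^(1/2)
= (6^2 + 2^2)^(1/2) = (36 + 4)^(1/2) = (40)^(1/2) ≈ 6.3246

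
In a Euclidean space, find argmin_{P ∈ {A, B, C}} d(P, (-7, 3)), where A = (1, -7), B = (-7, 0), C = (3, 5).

Distances: d(A) ≈ 12.8062, d(B) = 3, d(C) ≈ 10.198. Nearest: B = (-7, 0) with distance 3.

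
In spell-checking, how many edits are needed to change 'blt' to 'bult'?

Let D[i][j] be the edit distance between the first i characters of 'blt' and the first j characters of 'bult', with D[i][0] = i, D[0][j] = j, and D[i][j] = D[i-1][j-1] if the characters match, else 1 + min(D[i-1][j], D[i][j-1], D[i-1][j-1]). Filling the table (rows: prefixes of 'blt', columns: prefixes of 'bult'):
     ε  b  u  l  t
  ε  0  1  2  3  4
  b  1  0  1  2  3
  l  2  1  1  1  2
  t  3  2  2  2  1
The bottom-right entry gives D[3][4] = 1, so no sequence of fewer than 1 edit works. Backtracking through the table gives one optimal edit sequence (1 edit):
  blt → bult (ins u @2)
Edit distance = 1.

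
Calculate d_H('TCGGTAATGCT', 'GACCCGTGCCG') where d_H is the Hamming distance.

Differing positions: 1, 2, 3, 4, 5, 6, 7, 8, 9, 11. Hamming distance = 10.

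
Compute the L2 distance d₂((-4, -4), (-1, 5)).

√(Σ(x_i - y_i)²) = √((-4 - (-1))² + (-4 - 5)²)
= √((-3)² + (-9)²) = √(9 + 81) = √90 ≈ 9.4868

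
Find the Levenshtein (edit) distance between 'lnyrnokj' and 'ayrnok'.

Let D[i][j] be the edit distance between the first i characters of 'lnyrnokj' and the first j characters of 'ayrnok', with D[i][0] = i, D[0][j] = j, and D[i][j] = D[i-1][j-1] if the characters match, else 1 + min(D[i-1][j], D[i][j-1], D[i-1][j-1]). Filling the table (rows: prefixes of 'lnyrnokj', columns: prefixes of 'ayrnok'):
     ε  a  y  r  n  o  k
  ε  0  1  2  3  4  5  6
  l  1  1  2  3  4  5  6
  n  2  2  2  3  3  4  5
  y  3  3  2  3  4  4  5
  r  4  4  3  2  3  4  5
  n  5  5  4  3  2  3  4
  o  6  6  5  4  3  2  3
  k  7  7  6  5  4  3  2
  j  8  8  7  6  5  4  3
The bottom-right entry gives D[8][6] = 3, so no sequence of fewer than 3 edits works. Backtracking through the table gives one optimal edit sequence (3 edits):
  lnyrnokj → nyrnokj (del l @1)
  nyrnokj → ayrnokj (sub n→a @1)
  ayrnokj → ayrnok (del j @7)
Edit distance = 3.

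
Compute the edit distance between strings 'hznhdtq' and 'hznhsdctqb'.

Let D[i][j] be the edit distance between the first i characters of 'hznhdtq' and the first j characters of 'hznhsdctqb', with D[i][0] = i, D[0][j] = j, and D[i][j] = D[i-1][j-1] if the characters match, else 1 + min(D[i-1][j], D[i][j-1], D[i-1][j-1]). Filling the table (rows: prefixes of 'hznhdtq', columns: prefixes of 'hznhsdctqb'):
     ε  h  z  n  h  s  d  c  t  q  b
  ε  0  1  2  3  4  5  6  7  8  9 10
  h  1  0  1  2  3  4  5  6  7  8  9
  z  2  1  0  1  2  3  4  5  6  7  8
  n  3  2  1  0  1  2  3  4  5  6  7
  h  4  3  2  1  0  1  2  3  4  5  6
  d  5  4  3  2  1  1  1  2  3  4  5
  t  6  5  4  3  2  2  2  2  2  3  4
  q  7  6  5  4  3  3  3  3  3  2  3
The bottom-right entry gives D[7][10] = 3, so no sequence of fewer than 3 edits works. Backtracking through the table gives one optimal edit sequence (3 edits):
  hznhdtq → hznhsdtq (ins s @5)
  hznhsdtq → hznhsdctq (ins c @7)
  hznhsdctq → hznhsdctqb (ins b @10)
Edit distance = 3.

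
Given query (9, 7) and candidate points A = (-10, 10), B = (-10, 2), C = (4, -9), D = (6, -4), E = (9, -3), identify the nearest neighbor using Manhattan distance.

Distances: d(A) = 22, d(B) = 24, d(C) = 21, d(D) = 14, d(E) = 10. Nearest: E = (9, -3) with distance 10.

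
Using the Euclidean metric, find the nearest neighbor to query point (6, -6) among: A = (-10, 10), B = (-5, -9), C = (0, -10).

Distances: d(A) ≈ 22.6274, d(B) ≈ 11.4018, d(C) ≈ 7.2111. Nearest: C = (0, -10) with distance 7.2111.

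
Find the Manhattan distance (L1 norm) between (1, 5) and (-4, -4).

Σ|x_i - y_i| = |1 - (-4)| + |5 - (-4)| = 5 + 9 = 14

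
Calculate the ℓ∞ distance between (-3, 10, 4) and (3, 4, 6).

max(|x_i - y_i|) = max(|-3 - 3|, |10 - 4|, |4 - 6|) = max(6, 6, 2) = 6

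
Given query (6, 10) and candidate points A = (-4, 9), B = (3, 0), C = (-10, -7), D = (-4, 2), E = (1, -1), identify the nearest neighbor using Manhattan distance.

Distances: d(A) = 11, d(B) = 13, d(C) = 33, d(D) = 18, d(E) = 16. Nearest: A = (-4, 9) with distance 11.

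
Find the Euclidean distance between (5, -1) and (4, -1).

√(Σ(x_i - y_i)²) = √((5 - 4)² + (-1 - (-1))²)
= √(1² + 0²) = √(1 + 0) = √1 = 1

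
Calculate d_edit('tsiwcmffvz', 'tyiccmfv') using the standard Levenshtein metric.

Let D[i][j] be the edit distance between the first i characters of 'tsiwcmffvz' and the first j characters of 'tyiccmfv', with D[i][0] = i, D[0][j] = j, and D[i][j] = D[i-1][j-1] if the characters match, else 1 + min(D[i-1][j], D[i][j-1], D[i-1][j-1]). Filling the table (rows: prefixes of 'tsiwcmffvz', columns: prefixes of 'tyiccmfv'):
     ε  t  y  i  c  c  m  f  v
  ε  0  1  2  3  4  5  6  7  8
  t  1  0  1  2  3  4  5  6  7
  s  2  1  1  2  3  4  5  6  7
  i  3  2  2  1  2  3  4  5  6
  w  4  3  3  2  2  3  4  5  6
  c  5  4  4  3  2  2  3  4  5
  m  6  5  5  4  3  3  2  3  4
  f  7  6  6  5  4  4  3  2  3
  f  8  7  7  6  5  5  4  3  3
  v  9  8  8  7  6  6  5  4  3
  z 10  9  9  8  7  7  6  5  4
The bottom-right entry gives D[10][8] = 4, so no sequence of fewer than 4 edits works. Backtracking through the table gives one optimal edit sequence (4 edits):
  tsiwcmffvz → tyiwcmffvz (sub s→y @2)
  tyiwcmffvz → tyiccmffvz (sub w→c @4)
  tyiccmffvz → tyiccmfvz (del f @7)
  tyiccmfvz → tyiccmfv (del z @9)
Edit distance = 4.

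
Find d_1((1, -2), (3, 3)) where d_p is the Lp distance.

Σ|x_i - y_i| = |1 - 3| + |-2 - 3| = 2 + 5 = 7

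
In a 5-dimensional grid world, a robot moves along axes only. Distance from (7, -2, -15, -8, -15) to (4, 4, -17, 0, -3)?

Σ|x_i - y_i| = |7 - 4| + |-2 - 4| + |-15 - (-17)| + |-8 - 0| + |-15 - (-3)| = 3 + 6 + 2 + 8 + 12 = 31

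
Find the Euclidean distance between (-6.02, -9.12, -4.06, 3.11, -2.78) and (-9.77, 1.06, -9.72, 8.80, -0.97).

√(Σ(x_i - y_i)²) = √((-6.02 - (-9.77))² + (-9.12 - 1.06)² + (-4.06 - (-9.72))² + (3.11 - 8.8)² + (-2.78 - (-0.97))²)
= √(3.75² + (-10.18)² + 5.66² + (-5.69)² + (-1.81)²) = √(14.0625 + 103.6324 + 32.0356 + 32.3761 + 3.2761) = √185.3827 ≈ 13.6155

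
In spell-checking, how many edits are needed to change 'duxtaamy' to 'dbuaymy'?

Let D[i][j] be the edit distance between the first i characters of 'duxtaamy' and the first j characters of 'dbuaymy', with D[i][0] = i, D[0][j] = j, and D[i][j] = D[i-1][j-1] if the characters match, else 1 + min(D[i-1][j], D[i][j-1], D[i-1][j-1]). Filling the table (rows: prefixes of 'duxtaamy', columns: prefixes of 'dbuaymy'):
     ε  d  b  u  a  y  m  y
  ε  0  1  2  3  4  5  6  7
  d  1  0  1  2  3  4  5  6
  u  2  1  1  1  2  3  4  5
  x  3  2  2  2  2  3  4  5
  t  4  3  3  3  3  3  4  5
  a  5  4  4  4  3  4  4  5
  a  6  5  5  5  4  4  5  5
  m  7  6  6  6  5  5  4  5
  y  8  7  7  7  6  5  5  4
The bottom-right entry gives D[8][7] = 4, so no sequence of fewer than 4 edits works. Backtracking through the table gives one optimal edit sequence (4 edits):
  duxtaamy → dxtaamy (del u @2)
  dxtaamy → dbtaamy (sub x→b @2)
  dbtaamy → dbuaamy (sub t→u @3)
  dbuaamy → dbuaymy (sub a→y @5)
Edit distance = 4.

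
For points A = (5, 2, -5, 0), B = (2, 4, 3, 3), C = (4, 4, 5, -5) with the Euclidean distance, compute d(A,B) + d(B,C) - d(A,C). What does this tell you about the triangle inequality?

d(A,B) = √(3² + 2² + 8² + 3²) = √86 ≈ 9.2736, d(B,C) = √(2² + 0² + 2² + 8²) = √72 ≈ 8.4853, d(A,C) = √(1² + 2² + 10² + 5²) = √130 ≈ 11.4018.
d(A,B) + d(B,C) - d(A,C) = 9.2736 + 8.4853 - 11.4018 = 17.7589 - 11.4018 = 6.3571 (to 4 decimal places). This is ≥ 0, so the triangle inequality holds for these points.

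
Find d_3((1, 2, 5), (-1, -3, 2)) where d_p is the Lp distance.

(Σ|x_i - y_i|^3)^(1/3) = (|1 - (-1)|^3 + |2 - (-3)|^3 + |5 - 2|^3)^(1/3)
= (2^3 + 5^3 + 3^3)^(1/3) = (8 + 125 + 27)^(1/3) = (160)^(1/3) ≈ 5.4288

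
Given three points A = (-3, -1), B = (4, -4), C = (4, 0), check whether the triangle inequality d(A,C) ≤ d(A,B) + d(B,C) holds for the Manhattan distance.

d(A,B) = 7 + 3 = 10, d(B,C) = 0 + 4 = 4, d(A,C) = 7 + 1 = 8.
d(A,C) = 8 ≤ 10 + 4 = 14. Triangle inequality is satisfied.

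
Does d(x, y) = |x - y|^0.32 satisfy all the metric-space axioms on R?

Yes. With 0 < p = 0.32 ≤ 1, d(x,y) = |x-y|^0.32 is a metric on R. Non-negativity and symmetry are immediate; |x-y|^0.32 = 0 ⟺ |x-y| = 0 ⟺ x = y. For the triangle inequality, the function t ↦ t^0.32 is subadditive on [0,∞) when p ≤ 1, so |x-z|^0.32 ≤ (|x-y| + |y-z|)^0.32 ≤ |x-y|^0.32 + |y-z|^0.32.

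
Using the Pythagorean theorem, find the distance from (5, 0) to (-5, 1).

√(Σ(x_i - y_i)²) = √((5 - (-5))² + (0 - 1)²)
= √(10² + (-1)²) = √(100 + 1) = √101 ≈ 10.0499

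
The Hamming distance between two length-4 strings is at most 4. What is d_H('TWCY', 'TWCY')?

Differing positions: none. Hamming distance = 0. The maximum possible Hamming distance for length-4 strings is 4, so d_H/4 = 0/4 = 0.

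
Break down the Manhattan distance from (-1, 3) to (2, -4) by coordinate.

Σ|x_i - y_i| = |-1 - 2| + |3 - (-4)| = 3 + 7 = 10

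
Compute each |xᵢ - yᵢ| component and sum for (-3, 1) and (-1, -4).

Σ|x_i - y_i| = |-3 - (-1)| + |1 - (-4)| = 2 + 5 = 7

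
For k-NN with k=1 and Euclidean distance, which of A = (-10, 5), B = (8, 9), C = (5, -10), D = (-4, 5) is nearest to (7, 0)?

Distances: d(A) ≈ 17.72, d(B) ≈ 9.0554, d(C) ≈ 10.198, d(D) ≈ 12.083. Nearest: B = (8, 9) with distance 9.0554.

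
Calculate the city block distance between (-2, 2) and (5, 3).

Σ|x_i - y_i| = |-2 - 5| + |2 - 3| = 7 + 1 = 8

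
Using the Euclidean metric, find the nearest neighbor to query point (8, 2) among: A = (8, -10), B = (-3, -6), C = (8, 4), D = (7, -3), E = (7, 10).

Distances: d(A) = 12, d(B) ≈ 13.6015, d(C) = 2, d(D) ≈ 5.099, d(E) ≈ 8.0623. Nearest: C = (8, 4) with distance 2.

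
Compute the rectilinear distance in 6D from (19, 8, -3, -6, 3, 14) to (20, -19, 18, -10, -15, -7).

Σ|x_i - y_i| = |19 - 20| + |8 - (-19)| + |-3 - 18| + |-6 - (-10)| + |3 - (-15)| + |14 - (-7)| = 1 + 27 + 21 + 4 + 18 + 21 = 92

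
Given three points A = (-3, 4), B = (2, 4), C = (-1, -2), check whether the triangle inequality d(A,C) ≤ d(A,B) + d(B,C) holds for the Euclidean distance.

d(A,B) = √(5² + 0²) = √25 = 5, d(B,C) = √(3² + 6²) = √45 ≈ 6.7082, d(A,C) = √(2² + 6²) = √40 ≈ 6.3246.
d(A,C) ≈ 6.3246 ≤ 5 + 6.7082 = 11.7082. Triangle inequality is satisfied.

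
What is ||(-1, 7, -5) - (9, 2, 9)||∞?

max(|x_i - y_i|) = max(|-1 - 9|, |7 - 2|, |-5 - 9|) = max(10, 5, 14) = 14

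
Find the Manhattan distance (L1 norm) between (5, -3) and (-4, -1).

Σ|x_i - y_i| = |5 - (-4)| + |-3 - (-1)| = 9 + 2 = 11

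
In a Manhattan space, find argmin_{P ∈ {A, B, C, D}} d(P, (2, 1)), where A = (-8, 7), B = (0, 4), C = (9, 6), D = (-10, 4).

Distances: d(A) = 16, d(B) = 5, d(C) = 12, d(D) = 15. Nearest: B = (0, 4) with distance 5.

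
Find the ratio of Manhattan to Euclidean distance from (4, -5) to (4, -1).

L1 = |4 - 4| + |-5 - (-1)| = 0 + 4 = 4
L2 = √(0² + 4²) = √16 = 4
L1 ≥ L2 always (equality iff movement is along one axis); L1 = L2 here (movement is along a single axis).
Ratio L1/L2 = 4/4 = 1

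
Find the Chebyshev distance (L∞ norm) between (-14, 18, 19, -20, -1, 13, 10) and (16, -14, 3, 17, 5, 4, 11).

max(|x_i - y_i|) = max(|-14 - 16|, |18 - (-14)|, |19 - 3|, |-20 - 17|, |-1 - 5|, |13 - 4|, |10 - 11|) = max(30, 32, 16, 37, 6, 9, 1) = 37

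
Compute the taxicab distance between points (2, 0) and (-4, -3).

Σ|x_i - y_i| = |2 - (-4)| + |0 - (-3)| = 6 + 3 = 9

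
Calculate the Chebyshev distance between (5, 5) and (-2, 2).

max(|x_i - y_i|) = max(|5 - (-2)|, |5 - 2|) = max(7, 3) = 7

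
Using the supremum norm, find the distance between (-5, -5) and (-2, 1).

max(|x_i - y_i|) = max(|-5 - (-2)|, |-5 - 1|) = max(3, 6) = 6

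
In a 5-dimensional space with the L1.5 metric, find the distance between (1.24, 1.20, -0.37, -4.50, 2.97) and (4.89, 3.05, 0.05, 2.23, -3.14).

(Σ|x_i - y_i|^1.5)^(1/1.5) = (|1.24 - 4.89|^1.5 + |1.2 - 3.05|^1.5 + |-0.37 - 0.05|^1.5 + |-4.5 - 2.23|^1.5 + |2.97 - (-3.14)|^1.5)^(1/1.5)
= (3.65^1.5 + 1.85^1.5 + 0.42^1.5 + 6.73^1.5 + 6.11^1.5)^(1/1.5) ≈ (6.9733 + 2.5163 + 0.2722 + 17.4591 + 15.103)^(1/1.5) = (42.3239)^(1/1.5) ≈ 12.1448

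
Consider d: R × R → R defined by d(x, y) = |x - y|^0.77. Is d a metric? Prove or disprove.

Yes. With 0 < p = 0.77 ≤ 1, d(x,y) = |x-y|^0.77 is a metric on R. Non-negativity and symmetry are immediate; |x-y|^0.77 = 0 ⟺ |x-y| = 0 ⟺ x = y. For the triangle inequality, the function t ↦ t^0.77 is subadditive on [0,∞) when p ≤ 1, so |x-z|^0.77 ≤ (|x-y| + |y-z|)^0.77 ≤ |x-y|^0.77 + |y-z|^0.77.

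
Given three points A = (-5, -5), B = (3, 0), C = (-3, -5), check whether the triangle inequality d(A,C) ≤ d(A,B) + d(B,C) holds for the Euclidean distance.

d(A,B) = √(8² + 5²) = √89 ≈ 9.434, d(B,C) = √(6² + 5²) = √61 ≈ 7.8102, d(A,C) = √(2² + 0²) = √4 = 2.
d(A,C) = 2 ≤ 9.434 + 7.8102 = 17.2442. Triangle inequality is satisfied.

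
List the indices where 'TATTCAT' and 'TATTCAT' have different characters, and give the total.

Differing positions: none. Hamming distance = 0.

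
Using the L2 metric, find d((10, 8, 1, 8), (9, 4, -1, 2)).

√(Σ(x_i - y_i)²) = √((10 - 9)² + (8 - 4)² + (1 - (-1))² + (8 - 2)²)
= √(1² + 4² + 2² + 6²) = √(1 + 16 + 4 + 36) = √57 ≈ 7.5498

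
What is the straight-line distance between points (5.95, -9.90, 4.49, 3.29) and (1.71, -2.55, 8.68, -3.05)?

√(Σ(x_i - y_i)²) = √((5.95 - 1.71)² + (-9.9 - (-2.55))² + (4.49 - 8.68)² + (3.29 - (-3.05))²)
= √(4.24² + (-7.35)² + (-4.19)² + 6.34²) = √(17.9776 + 54.0225 + 17.5561 + 40.1956) = √129.7518 ≈ 11.3909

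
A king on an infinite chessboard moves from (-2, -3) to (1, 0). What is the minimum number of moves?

max(|x_i - y_i|) = max(|-2 - 1|, |-3 - 0|) = max(3, 3) = 3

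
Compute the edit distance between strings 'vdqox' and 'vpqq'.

Let D[i][j] be the edit distance between the first i characters of 'vdqox' and the first j characters of 'vpqq', with D[i][0] = i, D[0][j] = j, and D[i][j] = D[i-1][j-1] if the characters match, else 1 + min(D[i-1][j], D[i][j-1], D[i-1][j-1]). Filling the table (rows: prefixes of 'vdqox', columns: prefixes of 'vpqq'):
     ε  v  p  q  q
  ε  0  1  2  3  4
  v  1  0  1  2  3
  d  2  1  1  2  3
  q  3  2  2  1  2
  o  4  3  3  2  2
  x  5  4  4  3  3
The bottom-right entry gives D[5][4] = 3, so no sequence of fewer than 3 edits works. Backtracking through the table gives one optimal edit sequence (3 edits):
  vdqox → vpqox (sub d→p @2)
  vpqox → vpqx (del o @4)
  vpqx → vpqq (sub x→q @4)
Edit distance = 3.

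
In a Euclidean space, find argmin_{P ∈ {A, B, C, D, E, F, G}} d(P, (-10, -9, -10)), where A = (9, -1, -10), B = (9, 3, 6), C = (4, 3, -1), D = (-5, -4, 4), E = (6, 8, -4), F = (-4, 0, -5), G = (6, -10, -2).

Distances: d(A) ≈ 20.6155, d(B) ≈ 27.5862, d(C) ≈ 20.5183, d(D) ≈ 15.6844, d(E) ≈ 24.1039, d(F) ≈ 11.9164, d(G) ≈ 17.9165. Nearest: F = (-4, 0, -5) with distance 11.9164.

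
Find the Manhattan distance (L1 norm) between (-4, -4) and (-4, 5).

Σ|x_i - y_i| = |-4 - (-4)| + |-4 - 5| = 0 + 9 = 9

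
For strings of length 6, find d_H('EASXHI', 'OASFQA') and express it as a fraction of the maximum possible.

Differing positions: 1, 4, 5, 6. Hamming distance = 4. The maximum possible Hamming distance for length-6 strings is 6, so d_H/6 = 4/6 ≈ 0.6667.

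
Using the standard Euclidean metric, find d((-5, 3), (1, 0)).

√(Σ(x_i - y_i)²) = √((-5 - 1)² + (3 - 0)²)
= √((-6)² + 3²) = √(36 + 9) = √45 ≈ 6.7082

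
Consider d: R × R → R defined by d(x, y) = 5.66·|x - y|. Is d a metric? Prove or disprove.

Yes. Since |x - y| is a metric on R and 5.66 > 0, the positive scalar multiple 5.66·|x - y| is also a metric: scaling by a positive constant preserves non-negativity, identity (d=0 ⟺ |x-y|=0 ⟺ x=y), symmetry, and the triangle inequality.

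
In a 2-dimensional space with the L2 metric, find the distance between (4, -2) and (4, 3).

(Σ|x_i - y_i|^2)^(1/2) = (|4 - 4|^2 + |-2 - 3|^2)^(1/2)
= (0^2 + 5^2)^(1/2) = (0 + 25)^(1/2) = (25)^(1/2) = 5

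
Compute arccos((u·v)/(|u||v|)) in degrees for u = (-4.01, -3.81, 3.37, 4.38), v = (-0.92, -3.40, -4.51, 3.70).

With u = (-4.01, -3.81, 3.37, 4.38), v = (-0.92, -3.40, -4.51, 3.70):
u·v = (-4.01)·(-0.92) + (-3.81)·(-3.4) + 3.37·(-4.51) + 4.38·3.7 = 3.6892 + 12.954 + (-15.1987) + 16.206 = 17.6505.
|u| = √((-4.01)² + (-3.81)² + 3.37² + 4.38²) = √(16.0801 + 14.5161 + 11.3569 + 19.1844) = √61.1375, |v| = √((-0.92)² + (-3.4)² + (-4.51)² + 3.7²) = √(0.8464 + 11.56 + 20.3401 + 13.69) = √46.4365.
cos θ = (u·v)/(|u||v|) = 17.6505/(√61.1375·√46.4365) ≈ 0.331263
θ = arccos(0.331263) ≈ 70.65°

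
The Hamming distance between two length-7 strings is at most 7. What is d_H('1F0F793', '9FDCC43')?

Differing positions: 1, 3, 4, 5, 6. Hamming distance = 5. The maximum possible Hamming distance for length-7 strings is 7, so d_H/7 = 5/7 ≈ 0.7143.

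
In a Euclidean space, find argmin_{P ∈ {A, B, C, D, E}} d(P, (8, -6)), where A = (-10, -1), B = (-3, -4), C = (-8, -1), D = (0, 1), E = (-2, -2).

Distances: d(A) ≈ 18.6815, d(B) ≈ 11.1803, d(C) ≈ 16.7631, d(D) ≈ 10.6301, d(E) ≈ 10.7703. Nearest: D = (0, 1) with distance 10.6301.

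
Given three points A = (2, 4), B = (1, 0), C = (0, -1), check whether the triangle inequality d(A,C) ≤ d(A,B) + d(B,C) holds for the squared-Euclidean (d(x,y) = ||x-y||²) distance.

d(A,B) = 1² + 4² = 17, d(B,C) = 1² + 1² = 2, d(A,C) = 2² + 5² = 29.
d(A,C) = 29 > 17 + 2 = 19. Triangle inequality is VIOLATED. (Squared-Euclidean is not a metric — this is a counterexample.)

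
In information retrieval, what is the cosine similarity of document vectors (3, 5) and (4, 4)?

With u = (3, 5), v = (4, 4):
u·v = 3·4 + 5·4 = 12 + 20 = 32.
|u| = √(3² + 5²) = √34, |v| = √(4² + 4²) = √32, so |u||v| = √(34·32) = √1088.
cos θ = (u·v)/(|u||v|) = 32/√1088 ≈ 0.9701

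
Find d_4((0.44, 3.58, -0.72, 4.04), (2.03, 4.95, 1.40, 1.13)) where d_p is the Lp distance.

(Σ|x_i - y_i|^4)^(1/4) = (|0.44 - 2.03|^4 + |3.58 - 4.95|^4 + |-0.72 - 1.4|^4 + |4.04 - 1.13|^4)^(1/4)
= (1.59^4 + 1.37^4 + 2.12^4 + 2.91^4)^(1/4) ≈ (6.3913 + 3.5228 + 20.1996 + 71.7087)^(1/4) = (101.8224)^(1/4) ≈ 3.1766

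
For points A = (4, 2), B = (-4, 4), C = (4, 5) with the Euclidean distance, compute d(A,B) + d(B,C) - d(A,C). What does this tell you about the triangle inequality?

d(A,B) = √(8² + 2²) = √68 ≈ 8.2462, d(B,C) = √(8² + 1²) = √65 ≈ 8.0623, d(A,C) = √(0² + 3²) = √9 = 3.
d(A,B) + d(B,C) - d(A,C) = 8.2462 + 8.0623 - 3 = 16.3085 - 3 = 13.3085 (to 4 decimal places). This is ≥ 0, so the triangle inequality holds for these points.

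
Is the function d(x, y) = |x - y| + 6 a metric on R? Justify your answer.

No. d fails identity of indiscernibles (specifically d(x,x) = 0): d(8, 8) = |8 - 8| + 6 = 0 + 6 = 6 ≠ 0.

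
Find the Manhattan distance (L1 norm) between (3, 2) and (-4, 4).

Σ|x_i - y_i| = |3 - (-4)| + |2 - 4| = 7 + 2 = 9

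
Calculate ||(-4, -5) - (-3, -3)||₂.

√(Σ(x_i - y_i)²) = √((-4 - (-3))² + (-5 - (-3))²)
= √((-1)² + (-2)²) = √(1 + 4) = √5 ≈ 2.2361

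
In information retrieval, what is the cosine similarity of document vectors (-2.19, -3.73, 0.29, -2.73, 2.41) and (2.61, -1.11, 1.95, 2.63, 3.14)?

With u = (-2.19, -3.73, 0.29, -2.73, 2.41), v = (2.61, -1.11, 1.95, 2.63, 3.14):
u·v = (-2.19)·2.61 + (-3.73)·(-1.11) + 0.29·1.95 + (-2.73)·2.63 + 2.41·3.14 = (-5.7159) + 4.1403 + 0.5655 + (-7.1799) + 7.5674 = -0.6226.
|u| = √((-2.19)² + (-3.73)² + 0.29² + (-2.73)² + 2.41²) = √(4.7961 + 13.9129 + 0.0841 + 7.4529 + 5.8081) = √32.0541, |v| = √(2.61² + (-1.11)² + 1.95² + 2.63² + 3.14²) = √(6.8121 + 1.2321 + 3.8025 + 6.9169 + 9.8596) = √28.6232.
cos θ = (u·v)/(|u||v|) = -0.6226/(√32.0541·√28.6232) ≈ -0.0206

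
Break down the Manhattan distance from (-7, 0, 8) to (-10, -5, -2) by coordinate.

Σ|x_i - y_i| = |-7 - (-10)| + |0 - (-5)| + |8 - (-2)| = 3 + 5 + 10 = 18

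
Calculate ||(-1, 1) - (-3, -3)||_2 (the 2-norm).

(Σ|x_i - y_i|^2)^(1/2) = (|-1 - (-3)|^2 + |1 - (-3)|^2)^(1/2)
= (2^2 + 4^2)^(1/2) = (4 + 16)^(1/2) = (20)^(1/2) ≈ 4.4721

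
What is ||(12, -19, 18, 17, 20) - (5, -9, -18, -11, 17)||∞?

max(|x_i - y_i|) = max(|12 - 5|, |-19 - (-9)|, |18 - (-18)|, |17 - (-11)|, |20 - 17|) = max(7, 10, 36, 28, 3) = 36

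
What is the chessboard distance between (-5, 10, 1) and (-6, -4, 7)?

max(|x_i - y_i|) = max(|-5 - (-6)|, |10 - (-4)|, |1 - 7|) = max(1, 14, 6) = 14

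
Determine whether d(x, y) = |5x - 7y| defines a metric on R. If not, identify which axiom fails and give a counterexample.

No. d fails symmetry: d(9, 7) = |5·9 - 7·7| = |-4| = 4, but d(7, 9) = |5·7 - 7·9| = |-28| = 28. Since 4 ≠ 28, d(x,y) ≠ d(y,x) in general.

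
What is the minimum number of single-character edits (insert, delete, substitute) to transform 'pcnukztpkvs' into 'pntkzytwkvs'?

Let D[i][j] be the edit distance between the first i characters of 'pcnukztpkvs' and the first j characters of 'pntkzytwkvs', with D[i][0] = i, D[0][j] = j, and D[i][j] = D[i-1][j-1] if the characters match, else 1 + min(D[i-1][j], D[i][j-1], D[i-1][j-1]). Filling the table (rows: prefixes of 'pcnukztpkvs', columns: prefixes of 'pntkzytwkvs'):
     ε  p  n  t  k  z  y  t  w  k  v  s
  ε  0  1  2  3  4  5  6  7  8  9 10 11
  p  1  0  1  2  3  4  5  6  7  8  9 10
  c  2  1  1  2  3  4  5  6  7  8  9 10
  n  3  2  1  2  3  4  5  6  7  8  9 10
  u  4  3  2  2  3  4  5  6  7  8  9 10
  k  5  4  3  3  2  3  4  5  6  7  8  9
  z  6  5  4  4  3  2  3  4  5  6  7  8
  t  7  6  5  4  4  3  3  3  4  5  6  7
  p  8  7  6  5  5  4  4  4  4  5  6  7
  k  9  8  7  6  5  5  5  5  5  4  5  6
  v 10  9  8  7  6  6  6  6  6  5  4  5
  s 11 10  9  8  7  7  7  7  7  6  5  4
The bottom-right entry gives D[11][11] = 4, so no sequence of fewer than 4 edits works. Backtracking through the table gives one optimal edit sequence (4 edits):
  pcnukztpkvs → pnukztpkvs (del c @2)
  pnukztpkvs → pntkztpkvs (sub u→t @3)
  pntkztpkvs → pntkzytpkvs (ins y @6)
  pntkzytpkvs → pntkzytwkvs (sub p→w @8)
Edit distance = 4.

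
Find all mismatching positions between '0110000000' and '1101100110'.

Differing positions: 1, 3, 4, 5, 8, 9. Hamming distance = 6.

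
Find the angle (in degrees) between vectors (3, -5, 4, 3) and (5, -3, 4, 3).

With u = (3, -5, 4, 3), v = (5, -3, 4, 3):
u·v = 3·5 + (-5)·(-3) + 4·4 + 3·3 = 15 + 15 + 16 + 9 = 55.
|u| = √(3² + (-5)² + 4² + 3²) = √59, |v| = √(5² + (-3)² + 4² + 3²) = √59, so |u||v| = √(59·59) = √3481 = 59.
cos θ = (u·v)/(|u||v|) = 55/59 ≈ 0.932203
θ = arccos(0.932203) ≈ 21.22°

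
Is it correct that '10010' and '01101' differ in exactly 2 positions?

Differing positions: 1, 2, 3, 4, 5. Hamming distance = 5, so the claim that d_H = 2 is false.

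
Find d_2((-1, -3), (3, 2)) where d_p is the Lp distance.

(Σ|x_i - y_i|^2)^(1/2) = (|-1 - 3|^2 + |-3 - 2|^2)^(1/2)
= (4^2 + 5^2)^(1/2) = (16 + 25)^(1/2) = (41)^(1/2) ≈ 6.4031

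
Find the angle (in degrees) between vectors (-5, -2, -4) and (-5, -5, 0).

With u = (-5, -2, -4), v = (-5, -5, 0):
u·v = (-5)·(-5) + (-2)·(-5) + (-4)·0 = 25 + 10 + 0 = 35.
|u| = √((-5)² + (-2)² + (-4)²) = √45, |v| = √((-5)² + (-5)² + 0²) = √50, so |u||v| = √(45·50) = √2250.
cos θ = (u·v)/(|u||v|) = 35/√2250 ≈ 0.737865
θ = arccos(0.737865) ≈ 42.45°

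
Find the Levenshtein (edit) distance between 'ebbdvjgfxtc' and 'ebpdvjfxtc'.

Let D[i][j] be the edit distance between the first i characters of 'ebbdvjgfxtc' and the first j characters of 'ebpdvjfxtc', with D[i][0] = i, D[0][j] = j, and D[i][j] = D[i-1][j-1] if the characters match, else 1 + min(D[i-1][j], D[i][j-1], D[i-1][j-1]). Filling the table (rows: prefixes of 'ebbdvjgfxtc', columns: prefixes of 'ebpdvjfxtc'):
     ε  e  b  p  d  v  j  f  x  t  c
  ε  0  1  2  3  4  5  6  7  8  9 10
  e  1  0  1  2  3  4  5  6  7  8  9
  b  2  1  0  1  2  3  4  5  6  7  8
  b  3  2  1  1  2  3  4  5  6  7  8
  d  4  3  2  2  1  2  3  4  5  6  7
  v  5  4  3  3  2  1  2  3  4  5  6
  j  6  5  4  4  3  2  1  2  3  4  5
  g  7  6  5  5  4  3  2  2  3  4  5
  f  8  7  6  6  5  4  3  2  3  4  5
  x  9  8  7  7  6  5  4  3  2  3  4
  t 10  9  8  8  7  6  5  4  3  2  3
  c 11 10  9  9  8  7  6  5  4  3  2
The bottom-right entry gives D[11][10] = 2, so no sequence of fewer than 2 edits works. Backtracking through the table gives one optimal edit sequence (2 edits):
  ebbdvjgfxtc → ebpdvjgfxtc (sub b→p @3)
  ebpdvjgfxtc → ebpdvjfxtc (del g @7)
Edit distance = 2.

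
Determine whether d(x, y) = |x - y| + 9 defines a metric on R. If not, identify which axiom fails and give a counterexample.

No. d fails identity of indiscernibles (specifically d(x,x) = 0): d(-2, -2) = |-2 - (-2)| + 9 = 0 + 9 = 9 ≠ 0.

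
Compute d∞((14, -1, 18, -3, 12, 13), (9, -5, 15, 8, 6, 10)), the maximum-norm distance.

max(|x_i - y_i|) = max(|14 - 9|, |-1 - (-5)|, |18 - 15|, |-3 - 8|, |12 - 6|, |13 - 10|) = max(5, 4, 3, 11, 6, 3) = 11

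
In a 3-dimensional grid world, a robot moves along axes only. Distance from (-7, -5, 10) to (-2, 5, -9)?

Σ|x_i - y_i| = |-7 - (-2)| + |-5 - 5| + |10 - (-9)| = 5 + 10 + 19 = 34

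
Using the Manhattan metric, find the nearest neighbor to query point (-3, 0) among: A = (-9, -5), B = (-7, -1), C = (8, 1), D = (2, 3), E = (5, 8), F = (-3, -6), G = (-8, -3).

Distances: d(A) = 11, d(B) = 5, d(C) = 12, d(D) = 8, d(E) = 16, d(F) = 6, d(G) = 8. Nearest: B = (-7, -1) with distance 5.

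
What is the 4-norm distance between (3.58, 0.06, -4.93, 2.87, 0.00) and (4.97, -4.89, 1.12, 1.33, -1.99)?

(Σ|x_i - y_i|^4)^(1/4) = (|3.58 - 4.97|^4 + |0.06 - (-4.89)|^4 + |-4.93 - 1.12|^4 + |2.87 - 1.33|^4 + |0 - (-1.99)|^4)^(1/4)
= (1.39^4 + 4.95^4 + 6.05^4 + 1.54^4 + 1.99^4)^(1/4) ≈ (3.733 + 600.3725 + 1339.743 + 5.6245 + 15.6824)^(1/4) = (1965.1554)^(1/4) ≈ 6.6581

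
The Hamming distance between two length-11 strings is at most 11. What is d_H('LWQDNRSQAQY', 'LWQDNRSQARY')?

Differing positions: 10. Hamming distance = 1. The maximum possible Hamming distance for length-11 strings is 11, so d_H/11 = 1/11 ≈ 0.0909.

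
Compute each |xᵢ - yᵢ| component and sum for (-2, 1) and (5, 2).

Σ|x_i - y_i| = |-2 - 5| + |1 - 2| = 7 + 1 = 8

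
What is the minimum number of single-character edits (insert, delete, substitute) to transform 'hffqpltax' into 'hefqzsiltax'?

Let D[i][j] be the edit distance between the first i characters of 'hffqpltax' and the first j characters of 'hefqzsiltax', with D[i][0] = i, D[0][j] = j, and D[i][j] = D[i-1][j-1] if the characters match, else 1 + min(D[i-1][j], D[i][j-1], D[i-1][j-1]). Filling the table (rows: prefixes of 'hffqpltax', columns: prefixes of 'hefqzsiltax'):
     ε  h  e  f  q  z  s  i  l  t  a  x
  ε  0  1  2  3  4  5  6  7  8  9 10 11
  h  1  0  1  2  3  4  5  6  7  8  9 10
  f  2  1  1  1  2  3  4  5  6  7  8  9
  f  3  2  2  1  2  3  4  5  6  7  8  9
  q  4  3  3  2  1  2  3  4  5  6  7  8
  p  5  4  4  3  2  2  3  4  5  6  7  8
  l  6  5  5  4  3  3  3  4  4  5  6  7
  t  7  6  6  5  4  4  4  4  5  4  5  6
  a  8  7  7  6  5  5  5  5  5  5  4  5
  x  9  8  8  7  6  6  6  6  6  6  5  4
The bottom-right entry gives D[9][11] = 4, so no sequence of fewer than 4 edits works. Backtracking through the table gives one optimal edit sequence (4 edits):
  hffqpltax → hefqpltax (sub f→e @2)
  hefqpltax → hefqzpltax (ins z @5)
  hefqzpltax → hefqzspltax (ins s @6)
  hefqzspltax → hefqzsiltax (sub p→i @7)
Edit distance = 4.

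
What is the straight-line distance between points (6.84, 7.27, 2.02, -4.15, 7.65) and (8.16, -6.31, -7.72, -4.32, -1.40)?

√(Σ(x_i - y_i)²) = √((6.84 - 8.16)² + (7.27 - (-6.31))² + (2.02 - (-7.72))² + (-4.15 - (-4.32))² + (7.65 - (-1.4))²)
= √((-1.32)² + 13.58² + 9.74² + 0.17² + 9.05²) = √(1.7424 + 184.4164 + 94.8676 + 0.0289 + 81.9025) = √362.9578 ≈ 19.0515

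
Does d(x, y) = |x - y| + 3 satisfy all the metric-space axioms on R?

No. d fails identity of indiscernibles (specifically d(x,x) = 0): d(-7, -7) = |-7 - (-7)| + 3 = 0 + 3 = 3 ≠ 0.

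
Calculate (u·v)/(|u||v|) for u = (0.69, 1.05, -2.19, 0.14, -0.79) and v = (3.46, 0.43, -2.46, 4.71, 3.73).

With u = (0.69, 1.05, -2.19, 0.14, -0.79), v = (3.46, 0.43, -2.46, 4.71, 3.73):
u·v = 0.69·3.46 + 1.05·0.43 + (-2.19)·(-2.46) + 0.14·4.71 + (-0.79)·3.73 = 2.3874 + 0.4515 + 5.3874 + 0.6594 + (-2.9467) = 5.939.
|u| = √(0.69² + 1.05² + (-2.19)² + 0.14² + (-0.79)²) = √(0.4761 + 1.1025 + 4.7961 + 0.0196 + 0.6241) = √7.0184, |v| = √(3.46² + 0.43² + (-2.46)² + 4.71² + 3.73²) = √(11.9716 + 0.1849 + 6.0516 + 22.1841 + 13.9129) = √54.3051.
cos θ = (u·v)/(|u||v|) = 5.939/(√7.0184·√54.3051) ≈ 0.3042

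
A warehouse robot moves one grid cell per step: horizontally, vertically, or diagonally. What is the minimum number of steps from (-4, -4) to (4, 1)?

max(|x_i - y_i|) = max(|-4 - 4|, |-4 - 1|) = max(8, 5) = 8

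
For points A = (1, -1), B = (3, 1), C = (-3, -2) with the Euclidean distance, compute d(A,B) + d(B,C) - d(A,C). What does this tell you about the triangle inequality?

d(A,B) = √(2² + 2²) = √8 ≈ 2.8284, d(B,C) = √(6² + 3²) = √45 ≈ 6.7082, d(A,C) = √(4² + 1²) = √17 ≈ 4.1231.
d(A,B) + d(B,C) - d(A,C) = 2.8284 + 6.7082 - 4.1231 = 9.5366 - 4.1231 = 5.4135 (to 4 decimal places). This is ≥ 0, so the triangle inequality holds for these points.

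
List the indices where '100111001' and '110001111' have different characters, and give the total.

Differing positions: 2, 4, 5, 7, 8. Hamming distance = 5.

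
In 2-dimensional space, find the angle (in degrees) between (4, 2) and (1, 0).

With u = (4, 2), v = (1, 0):
u·v = 4·1 + 2·0 = 4 + 0 = 4.
|u| = √(4² + 2²) = √20, |v| = √(1² + 0²) = √1, so |u||v| = √(20·1) = √20.
cos θ = (u·v)/(|u||v|) = 4/√20 ≈ 0.894427
θ = arccos(0.894427) ≈ 26.57°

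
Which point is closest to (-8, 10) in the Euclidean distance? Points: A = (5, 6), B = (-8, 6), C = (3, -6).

Distances: d(A) ≈ 13.6015, d(B) = 4, d(C) ≈ 19.4165. Nearest: B = (-8, 6) with distance 4.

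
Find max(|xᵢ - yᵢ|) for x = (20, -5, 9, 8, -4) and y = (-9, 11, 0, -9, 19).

max(|x_i - y_i|) = max(|20 - (-9)|, |-5 - 11|, |9 - 0|, |8 - (-9)|, |-4 - 19|) = max(29, 16, 9, 17, 23) = 29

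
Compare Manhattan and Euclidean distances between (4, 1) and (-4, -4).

L1 = |4 - (-4)| + |1 - (-4)| = 8 + 5 = 13
L2 = √(8² + 5²) = √89 ≈ 9.434
L1 ≥ L2 always (equality iff movement is along one axis); L1 > L2 here.
Ratio L1/L2 = 13/√89 ≈ 1.378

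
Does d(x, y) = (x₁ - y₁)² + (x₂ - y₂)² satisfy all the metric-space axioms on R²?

No. The squared Euclidean distance fails the triangle inequality. Counterexample: x = (0, 0), y = (3, 2), z = (6, 4). d(x,z) = 6² + 4² = 52, but d(x,y) + d(y,z) = (3² + 2²) + (3² + 2²) = 13 + 13 = 26. Since 52 > 26, the triangle inequality is violated. (Note: √d, the ordinary Euclidean distance, IS a metric.)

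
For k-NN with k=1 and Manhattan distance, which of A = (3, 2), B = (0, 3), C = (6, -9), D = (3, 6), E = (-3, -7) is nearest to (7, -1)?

Distances: d(A) = 7, d(B) = 11, d(C) = 9, d(D) = 11, d(E) = 16. Nearest: A = (3, 2) with distance 7.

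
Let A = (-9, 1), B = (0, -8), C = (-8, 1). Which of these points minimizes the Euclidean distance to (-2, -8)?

Distances: d(A) ≈ 11.4018, d(B) = 2, d(C) ≈ 10.8167. Nearest: B = (0, -8) with distance 2.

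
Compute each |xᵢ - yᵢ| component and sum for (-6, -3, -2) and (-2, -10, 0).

Σ|x_i - y_i| = |-6 - (-2)| + |-3 - (-10)| + |-2 - 0| = 4 + 7 + 2 = 13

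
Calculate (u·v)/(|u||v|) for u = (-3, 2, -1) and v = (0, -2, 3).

With u = (-3, 2, -1), v = (0, -2, 3):
u·v = (-3)·0 + 2·(-2) + (-1)·3 = 0 + (-4) + (-3) = -7.
|u| = √((-3)² + 2² + (-1)²) = √14, |v| = √(0² + (-2)² + 3²) = √13, so |u||v| = √(14·13) = √182.
cos θ = (u·v)/(|u||v|) = -7/√182 ≈ -0.5189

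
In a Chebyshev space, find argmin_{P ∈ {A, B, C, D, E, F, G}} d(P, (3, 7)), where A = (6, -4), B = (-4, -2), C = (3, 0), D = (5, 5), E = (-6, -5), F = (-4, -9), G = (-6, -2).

Distances: d(A) = 11, d(B) = 9, d(C) = 7, d(D) = 2, d(E) = 12, d(F) = 16, d(G) = 9. Nearest: D = (5, 5) with distance 2.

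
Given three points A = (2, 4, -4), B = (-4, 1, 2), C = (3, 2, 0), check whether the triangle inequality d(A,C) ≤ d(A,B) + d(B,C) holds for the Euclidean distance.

d(A,B) = √(6² + 3² + 6²) = √81 = 9, d(B,C) = √(7² + 1² + 2²) = √54 ≈ 7.3485, d(A,C) = √(1² + 2² + 4²) = √21 ≈ 4.5826.
d(A,C) ≈ 4.5826 ≤ 9 + 7.3485 = 16.3485. Triangle inequality is satisfied.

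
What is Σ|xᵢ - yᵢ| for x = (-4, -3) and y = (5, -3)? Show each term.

Σ|x_i - y_i| = |-4 - 5| + |-3 - (-3)| = 9 + 0 = 9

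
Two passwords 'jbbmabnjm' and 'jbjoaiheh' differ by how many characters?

Differing positions: 3, 4, 6, 7, 8, 9. Hamming distance = 6.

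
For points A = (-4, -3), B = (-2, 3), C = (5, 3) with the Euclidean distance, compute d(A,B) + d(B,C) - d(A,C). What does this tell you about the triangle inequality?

d(A,B) = √(2² + 6²) = √40 ≈ 6.3246, d(B,C) = √(7² + 0²) = √49 = 7, d(A,C) = √(9² + 6²) = √117 ≈ 10.8167.
d(A,B) + d(B,C) - d(A,C) = 6.3246 + 7 - 10.8167 = 13.3246 - 10.8167 = 2.5079 (to 4 decimal places). This is ≥ 0, so the triangle inequality holds for these points.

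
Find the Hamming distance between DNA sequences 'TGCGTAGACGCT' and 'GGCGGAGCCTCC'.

Differing positions: 1, 5, 8, 10, 12. Hamming distance = 5.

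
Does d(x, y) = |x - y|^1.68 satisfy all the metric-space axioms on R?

No. d(x,y) = |x-y|^1.68 fails the triangle inequality since p = 1.68 > 1. Counterexample: x = -3, y = -2, z = 3. d(x,z) = |-3 - 3|^1.68 = 6^1.68 ≈ 20.2906, but d(x,y) + d(y,z) = 1^1.68 + 5^1.68 ≈ 1 + 14.9372 = 15.9372. Since 20.2906 > 15.9372, the triangle inequality is violated.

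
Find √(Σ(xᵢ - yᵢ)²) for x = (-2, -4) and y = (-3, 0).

√(Σ(x_i - y_i)²) = √((-2 - (-3))² + (-4 - 0)²)
= √(1² + (-4)²) = √(1 + 16) = √17 ≈ 4.1231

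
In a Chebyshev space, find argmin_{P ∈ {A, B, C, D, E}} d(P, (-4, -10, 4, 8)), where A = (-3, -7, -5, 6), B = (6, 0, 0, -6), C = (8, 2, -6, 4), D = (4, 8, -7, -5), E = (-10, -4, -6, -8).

Distances: d(A) = 9, d(B) = 14, d(C) = 12, d(D) = 18, d(E) = 16. Nearest: A = (-3, -7, -5, 6) with distance 9.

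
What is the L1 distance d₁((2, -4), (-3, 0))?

Σ|x_i - y_i| = |2 - (-3)| + |-4 - 0| = 5 + 4 = 9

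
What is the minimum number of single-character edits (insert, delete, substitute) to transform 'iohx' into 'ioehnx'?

Let D[i][j] be the edit distance between the first i characters of 'iohx' and the first j characters of 'ioehnx', with D[i][0] = i, D[0][j] = j, and D[i][j] = D[i-1][j-1] if the characters match, else 1 + min(D[i-1][j], D[i][j-1], D[i-1][j-1]). Filling the table (rows: prefixes of 'iohx', columns: prefixes of 'ioehnx'):
     ε  i  o  e  h  n  x
  ε  0  1  2  3  4  5  6
  i  1  0  1  2  3  4  5
  o  2  1  0  1  2  3  4
  h  3  2  1  1  1  2  3
  x  4  3  2  2  2  2  2
The bottom-right entry gives D[4][6] = 2, so no sequence of fewer than 2 edits works. Backtracking through the table gives one optimal edit sequence (2 edits):
  iohx → ioehx (ins e @3)
  ioehx → ioehnx (ins n @5)
Edit distance = 2.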